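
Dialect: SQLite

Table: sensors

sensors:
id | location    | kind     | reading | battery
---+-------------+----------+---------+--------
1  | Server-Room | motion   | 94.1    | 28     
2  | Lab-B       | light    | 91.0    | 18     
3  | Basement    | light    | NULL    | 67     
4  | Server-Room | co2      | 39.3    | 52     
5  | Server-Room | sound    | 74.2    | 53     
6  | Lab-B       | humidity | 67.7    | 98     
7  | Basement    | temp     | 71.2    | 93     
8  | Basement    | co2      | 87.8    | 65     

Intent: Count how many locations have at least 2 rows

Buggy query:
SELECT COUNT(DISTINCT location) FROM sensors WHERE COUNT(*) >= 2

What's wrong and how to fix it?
Bug: WHERE filters individual rows, not groups, so a group-level COUNT is invalid there

Fix: Group first with HAVING COUNT(*) >= 2, then COUNT the resulting groups

Corrected query:
SELECT COUNT(*) FROM (SELECT location FROM sensors GROUP BY location HAVING COUNT(*) >= 2)

Result:
COUNT(*)
--------
3       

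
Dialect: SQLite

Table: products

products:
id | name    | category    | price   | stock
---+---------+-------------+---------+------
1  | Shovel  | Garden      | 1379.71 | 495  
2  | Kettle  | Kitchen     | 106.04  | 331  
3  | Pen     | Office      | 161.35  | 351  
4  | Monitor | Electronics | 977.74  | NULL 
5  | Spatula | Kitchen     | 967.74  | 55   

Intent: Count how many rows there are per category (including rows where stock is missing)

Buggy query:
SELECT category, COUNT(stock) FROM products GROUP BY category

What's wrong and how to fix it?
Bug: COUNT(column) counts non-NULL values only; rows with NULL stock aren't counted

Fix: Replace COUNT(stock) with COUNT(*)

Corrected query:
SELECT category, COUNT(*) FROM products GROUP BY category

Result:
category    | COUNT(*)
------------+---------
Electronics | 1       
Garden      | 1       
Kitchen     | 2       
Office      | 1       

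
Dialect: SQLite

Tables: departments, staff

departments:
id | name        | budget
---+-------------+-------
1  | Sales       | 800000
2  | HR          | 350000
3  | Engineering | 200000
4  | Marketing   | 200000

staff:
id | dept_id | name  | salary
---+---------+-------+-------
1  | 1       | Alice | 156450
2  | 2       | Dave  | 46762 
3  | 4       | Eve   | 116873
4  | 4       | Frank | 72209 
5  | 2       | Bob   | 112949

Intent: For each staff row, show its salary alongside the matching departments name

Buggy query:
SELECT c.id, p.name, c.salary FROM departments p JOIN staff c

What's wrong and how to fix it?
Bug: JOIN with no ON clause produces a cartesian product; every staff row pairs with every departments row

Fix: Add ON c.dept_id = p.id to the JOIN

Corrected query:
SELECT c.id, p.name, c.salary FROM departments p JOIN staff c ON c.dept_id = p.id

Result:
id | name      | salary
---+-----------+-------
1  | Sales     | 156450
2  | HR        | 46762 
3  | Marketing | 116873
4  | Marketing | 72209 
5  | HR        | 112949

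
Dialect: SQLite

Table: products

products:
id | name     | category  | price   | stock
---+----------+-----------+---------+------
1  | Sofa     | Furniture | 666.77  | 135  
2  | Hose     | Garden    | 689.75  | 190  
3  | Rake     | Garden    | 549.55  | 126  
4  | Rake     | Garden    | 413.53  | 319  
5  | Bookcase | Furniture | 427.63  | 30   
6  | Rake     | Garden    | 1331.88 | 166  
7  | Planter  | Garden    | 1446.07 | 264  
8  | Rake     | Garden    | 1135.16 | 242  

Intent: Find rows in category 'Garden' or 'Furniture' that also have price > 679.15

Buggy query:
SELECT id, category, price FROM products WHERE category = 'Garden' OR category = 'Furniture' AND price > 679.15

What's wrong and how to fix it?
Bug: AND binds tighter than OR, so this parses as category = 'Garden' OR (category = 'Furniture' AND price > 679.15)

Fix: Group the OR with parentheses (or use IN), then AND the threshold

Corrected query:
SELECT id, category, price FROM products WHERE (category = 'Garden' OR category = 'Furniture') AND price > 679.15

Result:
id | category | price  
---+----------+--------
2  | Garden   | 689.75 
6  | Garden   | 1331.88
7  | Garden   | 1446.07
8  | Garden   | 1135.16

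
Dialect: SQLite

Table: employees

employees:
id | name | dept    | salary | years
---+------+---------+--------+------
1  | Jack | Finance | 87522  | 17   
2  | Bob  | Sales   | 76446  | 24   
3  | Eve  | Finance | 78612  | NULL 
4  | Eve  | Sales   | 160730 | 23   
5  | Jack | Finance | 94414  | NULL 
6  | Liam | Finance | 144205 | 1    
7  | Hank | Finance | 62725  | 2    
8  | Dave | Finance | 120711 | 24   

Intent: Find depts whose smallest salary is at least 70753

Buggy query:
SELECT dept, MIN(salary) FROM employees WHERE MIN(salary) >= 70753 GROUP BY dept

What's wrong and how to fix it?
Bug: Aggregates like MIN are computed per group after WHERE runs

Fix: Replace WHERE with HAVING after the GROUP BY

Corrected query:
SELECT dept, MIN(salary) FROM employees GROUP BY dept HAVING MIN(salary) >= 70753

Result:
dept  | MIN(salary)
------+------------
Sales | 76446      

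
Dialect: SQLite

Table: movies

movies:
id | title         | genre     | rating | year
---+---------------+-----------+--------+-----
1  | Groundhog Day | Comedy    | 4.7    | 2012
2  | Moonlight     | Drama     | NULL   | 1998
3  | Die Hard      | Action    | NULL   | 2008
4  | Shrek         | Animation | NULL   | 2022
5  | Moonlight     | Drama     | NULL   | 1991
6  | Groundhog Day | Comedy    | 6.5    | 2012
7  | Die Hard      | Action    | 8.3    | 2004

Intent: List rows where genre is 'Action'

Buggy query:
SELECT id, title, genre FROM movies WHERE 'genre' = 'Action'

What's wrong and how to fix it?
Bug: 'genre' in single quotes is a string literal, not the column; the comparison is literal-vs-literal and never true

Fix: Remove the quotes around the column name (or use double quotes for an identifier)

Corrected query:
SELECT id, title, genre FROM movies WHERE genre = 'Action'

Result:
id | title    | genre 
---+----------+-------
3  | Die Hard | Action
7  | Die Hard | Action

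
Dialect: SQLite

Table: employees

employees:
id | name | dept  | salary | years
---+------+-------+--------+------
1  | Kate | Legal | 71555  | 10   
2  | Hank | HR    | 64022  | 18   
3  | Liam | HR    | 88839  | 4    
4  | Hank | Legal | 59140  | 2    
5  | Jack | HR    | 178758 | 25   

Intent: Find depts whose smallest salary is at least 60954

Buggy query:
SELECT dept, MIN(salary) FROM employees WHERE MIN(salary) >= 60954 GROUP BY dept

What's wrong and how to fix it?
Bug: Aggregates like MIN are computed per group after WHERE runs

Fix: Use HAVING for the per-group MIN condition

Corrected query:
SELECT dept, MIN(salary) FROM employees GROUP BY dept HAVING MIN(salary) >= 60954

Result:
dept | MIN(salary)
-----+------------
HR   | 64022      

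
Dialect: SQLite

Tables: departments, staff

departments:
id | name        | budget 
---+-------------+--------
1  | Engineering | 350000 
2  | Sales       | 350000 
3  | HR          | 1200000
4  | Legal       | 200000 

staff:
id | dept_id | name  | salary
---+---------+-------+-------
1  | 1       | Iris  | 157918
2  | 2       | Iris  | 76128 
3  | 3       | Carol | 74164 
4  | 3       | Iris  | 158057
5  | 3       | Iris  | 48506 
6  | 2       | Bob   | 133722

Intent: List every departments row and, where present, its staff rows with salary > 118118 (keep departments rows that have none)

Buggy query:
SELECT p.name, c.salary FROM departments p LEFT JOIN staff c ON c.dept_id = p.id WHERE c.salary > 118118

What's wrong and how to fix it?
Bug: A WHERE condition on the right-hand table after LEFT JOIN drops unmatched parents

Fix: Put 'c.salary > 118118' in the JOIN's ON clause instead of WHERE

Corrected query:
SELECT p.name, c.salary FROM departments p LEFT JOIN staff c ON c.dept_id = p.id AND c.salary > 118118

Result:
name        | salary
------------+-------
Engineering | 157918
Sales       | 133722
HR          | 158057
Legal       | NULL  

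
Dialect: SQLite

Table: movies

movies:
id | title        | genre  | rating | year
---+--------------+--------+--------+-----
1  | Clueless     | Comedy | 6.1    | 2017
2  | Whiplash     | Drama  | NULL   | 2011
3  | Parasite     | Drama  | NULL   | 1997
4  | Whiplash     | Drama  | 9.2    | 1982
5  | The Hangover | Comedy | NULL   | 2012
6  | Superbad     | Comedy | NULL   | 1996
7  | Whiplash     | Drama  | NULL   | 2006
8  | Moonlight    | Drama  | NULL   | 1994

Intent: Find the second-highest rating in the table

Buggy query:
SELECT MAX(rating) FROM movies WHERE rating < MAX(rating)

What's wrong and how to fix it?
Bug: The inner MAX is an aggregate inside WHERE, which is not allowed

Fix: Compute the overall MAX in a subquery, then take MAX of rows below it

Corrected query:
SELECT MAX(rating) FROM movies WHERE rating < (SELECT MAX(rating) FROM movies)

Result:
MAX(rating)
-----------
6.1        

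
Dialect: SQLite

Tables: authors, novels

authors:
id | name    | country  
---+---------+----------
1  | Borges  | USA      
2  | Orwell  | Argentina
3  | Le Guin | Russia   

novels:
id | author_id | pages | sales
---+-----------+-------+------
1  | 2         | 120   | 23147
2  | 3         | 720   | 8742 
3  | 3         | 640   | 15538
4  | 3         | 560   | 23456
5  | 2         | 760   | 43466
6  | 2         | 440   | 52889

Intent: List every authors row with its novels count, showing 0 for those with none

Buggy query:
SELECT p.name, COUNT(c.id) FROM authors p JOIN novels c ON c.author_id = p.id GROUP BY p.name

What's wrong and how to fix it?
Bug: An inner join excludes parents with zero children

Fix: Switch to LEFT JOIN to retain unmatched parent rows

Corrected query:
SELECT p.name, COUNT(c.id) FROM authors p LEFT JOIN novels c ON c.author_id = p.id GROUP BY p.name

Result:
name    | COUNT(c.id)
--------+------------
Borges  | 0          
Le Guin | 3          
Orwell  | 3          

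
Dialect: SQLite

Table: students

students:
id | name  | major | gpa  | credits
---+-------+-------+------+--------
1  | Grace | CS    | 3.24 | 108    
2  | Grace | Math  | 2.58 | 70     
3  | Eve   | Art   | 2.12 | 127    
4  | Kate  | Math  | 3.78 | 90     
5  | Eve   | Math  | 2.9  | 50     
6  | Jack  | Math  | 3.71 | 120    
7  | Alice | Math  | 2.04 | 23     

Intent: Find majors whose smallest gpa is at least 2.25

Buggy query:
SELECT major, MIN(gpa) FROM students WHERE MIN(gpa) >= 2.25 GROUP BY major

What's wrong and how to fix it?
Bug: Aggregates like MIN are computed per group after WHERE runs

Fix: Replace WHERE with HAVING after the GROUP BY

Corrected query:
SELECT major, MIN(gpa) FROM students GROUP BY major HAVING MIN(gpa) >= 2.25

Result:
major | MIN(gpa)
------+---------
CS    | 3.24    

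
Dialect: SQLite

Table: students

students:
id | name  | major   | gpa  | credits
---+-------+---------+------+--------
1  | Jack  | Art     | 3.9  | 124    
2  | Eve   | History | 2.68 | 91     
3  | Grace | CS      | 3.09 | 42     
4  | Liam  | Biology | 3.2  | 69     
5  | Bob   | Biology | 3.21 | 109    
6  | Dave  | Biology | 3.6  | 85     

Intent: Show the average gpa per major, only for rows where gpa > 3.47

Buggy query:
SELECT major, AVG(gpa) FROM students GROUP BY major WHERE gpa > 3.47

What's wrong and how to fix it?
Bug: Row-level WHERE must come before GROUP BY in the clause order

Fix: Place WHERE between FROM and GROUP BY

Corrected query:
SELECT major, AVG(gpa) FROM students WHERE gpa > 3.47 GROUP BY major

Result:
major   | AVG(gpa)
--------+---------
Art     | 3.9     
Biology | 3.6     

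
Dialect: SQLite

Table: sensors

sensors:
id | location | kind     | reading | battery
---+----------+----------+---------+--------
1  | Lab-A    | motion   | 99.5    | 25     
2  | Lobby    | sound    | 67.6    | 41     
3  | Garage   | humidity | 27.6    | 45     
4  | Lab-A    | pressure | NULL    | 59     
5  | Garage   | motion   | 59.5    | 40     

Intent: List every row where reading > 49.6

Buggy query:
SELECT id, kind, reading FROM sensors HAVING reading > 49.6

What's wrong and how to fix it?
Bug: This is a non-aggregate query (no GROUP BY, no aggregates), so in SQLite the HAVING clause is invalid here; a row-level condition belongs in WHERE

Fix: Use WHERE for row-level filtering

Corrected query:
SELECT id, kind, reading FROM sensors WHERE reading > 49.6

Result:
id | kind   | reading
---+--------+--------
1  | motion | 99.5   
2  | sound  | 67.6   
5  | motion | 59.5   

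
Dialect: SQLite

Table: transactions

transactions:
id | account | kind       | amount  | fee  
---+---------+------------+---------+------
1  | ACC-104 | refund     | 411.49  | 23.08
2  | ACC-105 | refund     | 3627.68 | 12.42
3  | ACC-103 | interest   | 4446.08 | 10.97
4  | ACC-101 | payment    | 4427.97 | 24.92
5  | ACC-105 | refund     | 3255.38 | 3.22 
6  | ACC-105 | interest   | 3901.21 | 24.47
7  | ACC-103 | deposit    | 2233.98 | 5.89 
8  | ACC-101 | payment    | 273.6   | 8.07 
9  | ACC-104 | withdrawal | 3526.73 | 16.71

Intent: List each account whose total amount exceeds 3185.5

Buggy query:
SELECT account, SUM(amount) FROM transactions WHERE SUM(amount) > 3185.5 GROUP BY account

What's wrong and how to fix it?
Bug: WHERE runs before GROUP BY, so aggregates aren't available there

Fix: Use HAVING (which filters groups after aggregation) instead of WHERE

Corrected query:
SELECT account, SUM(amount) FROM transactions GROUP BY account HAVING SUM(amount) > 3185.5

Result:
account | SUM(amount)
--------+------------
ACC-101 | 4701.57    
ACC-103 | 6680.06    
ACC-104 | 3938.22    
ACC-105 | 10784.27   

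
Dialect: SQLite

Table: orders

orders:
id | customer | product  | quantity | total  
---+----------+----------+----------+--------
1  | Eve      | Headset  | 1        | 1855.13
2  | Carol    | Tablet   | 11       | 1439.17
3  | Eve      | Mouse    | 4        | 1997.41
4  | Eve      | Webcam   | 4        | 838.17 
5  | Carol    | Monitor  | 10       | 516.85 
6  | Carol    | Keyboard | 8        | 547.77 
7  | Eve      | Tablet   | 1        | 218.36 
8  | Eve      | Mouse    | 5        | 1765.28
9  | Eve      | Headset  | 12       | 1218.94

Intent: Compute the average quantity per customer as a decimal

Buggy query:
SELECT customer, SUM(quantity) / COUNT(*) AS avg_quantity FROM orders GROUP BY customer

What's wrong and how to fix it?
Bug: SUM(quantity) and COUNT(*) are both integers; the division truncates the fractional part

Fix: Multiply by 1.0 (or CAST to REAL) to force floating-point division

Corrected query:
SELECT customer, SUM(quantity) * 1.0 / COUNT(*) AS avg_quantity FROM orders GROUP BY customer

Result:
customer | avg_quantity
---------+-------------
Carol    | 9.666667    
Eve      | 4.5         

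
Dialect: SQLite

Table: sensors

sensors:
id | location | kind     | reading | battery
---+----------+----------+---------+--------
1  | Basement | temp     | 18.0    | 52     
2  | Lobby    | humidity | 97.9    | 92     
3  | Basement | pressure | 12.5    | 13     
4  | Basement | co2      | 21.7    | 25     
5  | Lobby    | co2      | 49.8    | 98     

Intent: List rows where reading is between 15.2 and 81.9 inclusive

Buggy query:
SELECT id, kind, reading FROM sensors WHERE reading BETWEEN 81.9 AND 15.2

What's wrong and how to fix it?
Bug: The bounds are reversed; BETWEEN a AND b requires a <= b to match anything

Fix: Write BETWEEN 15.2 AND 81.9

Corrected query:
SELECT id, kind, reading FROM sensors WHERE reading BETWEEN 15.2 AND 81.9

Result:
id | kind | reading
---+------+--------
1  | temp | 18     
4  | co2  | 21.7   
5  | co2  | 49.8   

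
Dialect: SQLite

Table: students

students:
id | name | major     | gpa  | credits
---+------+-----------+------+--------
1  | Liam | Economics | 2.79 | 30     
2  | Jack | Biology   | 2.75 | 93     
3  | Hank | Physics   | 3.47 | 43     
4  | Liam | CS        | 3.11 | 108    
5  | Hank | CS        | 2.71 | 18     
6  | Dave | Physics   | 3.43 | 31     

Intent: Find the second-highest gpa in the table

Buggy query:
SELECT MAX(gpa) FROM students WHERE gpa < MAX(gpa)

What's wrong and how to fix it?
Bug: The inner MAX is an aggregate inside WHERE, which is not allowed

Fix: Compute the overall MAX in a subquery, then take MAX of rows below it

Corrected query:
SELECT MAX(gpa) FROM students WHERE gpa < (SELECT MAX(gpa) FROM students)

Result:
MAX(gpa)
--------
3.43    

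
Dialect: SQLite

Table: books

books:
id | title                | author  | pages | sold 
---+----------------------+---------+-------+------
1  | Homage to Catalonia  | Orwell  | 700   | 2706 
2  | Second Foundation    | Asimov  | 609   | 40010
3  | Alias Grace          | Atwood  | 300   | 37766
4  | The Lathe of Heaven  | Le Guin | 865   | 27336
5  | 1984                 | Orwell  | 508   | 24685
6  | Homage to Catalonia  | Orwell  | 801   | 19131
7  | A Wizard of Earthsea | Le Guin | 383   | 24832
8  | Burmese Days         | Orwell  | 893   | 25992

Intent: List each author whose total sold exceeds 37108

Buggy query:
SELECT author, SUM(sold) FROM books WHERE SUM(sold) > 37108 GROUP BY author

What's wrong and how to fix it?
Bug: WHERE runs before GROUP BY, so aggregates aren't available there

Fix: Move the aggregate condition to a HAVING clause

Corrected query:
SELECT author, SUM(sold) FROM books GROUP BY author HAVING SUM(sold) > 37108

Result:
author  | SUM(sold)
--------+----------
Asimov  | 40010    
Atwood  | 37766    
Le Guin | 52168    
Orwell  | 72514    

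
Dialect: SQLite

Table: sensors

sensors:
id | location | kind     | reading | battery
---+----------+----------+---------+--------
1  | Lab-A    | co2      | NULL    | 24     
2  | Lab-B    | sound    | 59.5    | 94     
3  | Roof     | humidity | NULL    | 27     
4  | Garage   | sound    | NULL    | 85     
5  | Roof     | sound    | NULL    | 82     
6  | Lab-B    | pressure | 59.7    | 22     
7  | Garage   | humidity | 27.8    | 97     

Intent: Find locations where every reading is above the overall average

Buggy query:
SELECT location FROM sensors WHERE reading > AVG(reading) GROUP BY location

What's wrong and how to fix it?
Bug: AVG() is an aggregate; it can't sit directly in WHERE

Fix: Use a subquery for AVG and a HAVING MIN(...) filter so the condition holds for every row in the group

Corrected query:
SELECT location FROM sensors GROUP BY location HAVING MIN(reading) > (SELECT AVG(reading) FROM sensors)

Result:
location
--------
Lab-B   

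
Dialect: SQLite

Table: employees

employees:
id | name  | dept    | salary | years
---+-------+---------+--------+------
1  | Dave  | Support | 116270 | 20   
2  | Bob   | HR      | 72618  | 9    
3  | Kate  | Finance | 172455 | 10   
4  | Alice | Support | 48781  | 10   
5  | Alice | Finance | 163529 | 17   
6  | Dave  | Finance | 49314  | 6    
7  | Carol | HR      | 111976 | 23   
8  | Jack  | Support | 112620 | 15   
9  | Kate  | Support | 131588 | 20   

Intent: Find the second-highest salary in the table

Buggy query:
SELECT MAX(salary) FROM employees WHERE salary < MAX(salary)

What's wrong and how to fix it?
Bug: MAX(salary) on the right of the comparison is an aggregate-in-WHERE error

Fix: Compute the overall MAX in a subquery, then take MAX of rows below it

Corrected query:
SELECT MAX(salary) FROM employees WHERE salary < (SELECT MAX(salary) FROM employees)

Result:
MAX(salary)
-----------
163529     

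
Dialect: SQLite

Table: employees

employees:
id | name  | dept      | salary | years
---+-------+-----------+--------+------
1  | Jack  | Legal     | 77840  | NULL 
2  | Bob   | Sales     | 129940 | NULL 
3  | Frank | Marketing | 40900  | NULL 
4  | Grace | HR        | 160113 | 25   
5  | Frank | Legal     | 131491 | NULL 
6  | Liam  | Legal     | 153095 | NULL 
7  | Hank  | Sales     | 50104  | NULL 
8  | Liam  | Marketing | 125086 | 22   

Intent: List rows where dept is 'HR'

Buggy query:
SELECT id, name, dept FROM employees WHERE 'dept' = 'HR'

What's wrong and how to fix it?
Bug: 'dept' in single quotes is a string literal, not the column; the comparison is literal-vs-literal and never true

Fix: Remove the quotes around the column name (or use double quotes for an identifier)

Corrected query:
SELECT id, name, dept FROM employees WHERE dept = 'HR'

Result:
id | name  | dept
---+-------+-----
4  | Grace | HR  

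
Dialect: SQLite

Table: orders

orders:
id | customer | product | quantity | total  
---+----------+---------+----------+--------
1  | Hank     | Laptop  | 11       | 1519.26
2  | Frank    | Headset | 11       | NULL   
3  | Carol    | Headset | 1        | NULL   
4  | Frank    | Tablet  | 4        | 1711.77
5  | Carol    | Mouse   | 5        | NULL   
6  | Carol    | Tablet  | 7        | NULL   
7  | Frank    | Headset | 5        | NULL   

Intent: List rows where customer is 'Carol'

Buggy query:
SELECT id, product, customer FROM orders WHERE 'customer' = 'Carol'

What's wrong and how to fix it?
Bug: 'customer' in single quotes is a string literal, not the column; the comparison is literal-vs-literal and never true

Fix: Remove the quotes around the column name (or use double quotes for an identifier)

Corrected query:
SELECT id, product, customer FROM orders WHERE customer = 'Carol'

Result:
id | product | customer
---+---------+---------
3  | Headset | Carol   
5  | Mouse   | Carol   
6  | Tablet  | Carol   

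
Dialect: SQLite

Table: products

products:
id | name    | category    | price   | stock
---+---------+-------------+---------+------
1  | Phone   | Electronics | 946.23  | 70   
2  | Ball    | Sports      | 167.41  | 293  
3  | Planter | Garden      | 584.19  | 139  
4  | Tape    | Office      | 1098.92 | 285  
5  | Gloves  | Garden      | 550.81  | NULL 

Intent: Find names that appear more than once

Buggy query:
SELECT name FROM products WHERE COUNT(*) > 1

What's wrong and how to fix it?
Bug: WHERE can't reference COUNT(*); aggregates are computed after WHERE

Fix: Group first, then use HAVING for the count condition

Corrected query:
SELECT name FROM products GROUP BY name HAVING COUNT(*) > 1

Result:
(no rows)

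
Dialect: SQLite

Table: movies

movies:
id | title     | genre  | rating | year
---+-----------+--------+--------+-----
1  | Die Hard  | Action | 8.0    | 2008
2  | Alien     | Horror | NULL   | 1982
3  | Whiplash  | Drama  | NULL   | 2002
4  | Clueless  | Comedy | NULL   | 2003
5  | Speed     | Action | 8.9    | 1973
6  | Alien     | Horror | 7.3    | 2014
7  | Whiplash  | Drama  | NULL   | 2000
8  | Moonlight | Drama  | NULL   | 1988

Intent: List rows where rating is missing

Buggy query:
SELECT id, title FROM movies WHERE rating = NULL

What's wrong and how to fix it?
Bug: '= NULL' is always unknown in SQL three-valued logic, so no rows match

Fix: Use IS NULL to test for NULL

Corrected query:
SELECT id, title FROM movies WHERE rating IS NULL

Result:
id | title    
---+----------
2  | Alien    
3  | Whiplash 
4  | Clueless 
7  | Whiplash 
8  | Moonlight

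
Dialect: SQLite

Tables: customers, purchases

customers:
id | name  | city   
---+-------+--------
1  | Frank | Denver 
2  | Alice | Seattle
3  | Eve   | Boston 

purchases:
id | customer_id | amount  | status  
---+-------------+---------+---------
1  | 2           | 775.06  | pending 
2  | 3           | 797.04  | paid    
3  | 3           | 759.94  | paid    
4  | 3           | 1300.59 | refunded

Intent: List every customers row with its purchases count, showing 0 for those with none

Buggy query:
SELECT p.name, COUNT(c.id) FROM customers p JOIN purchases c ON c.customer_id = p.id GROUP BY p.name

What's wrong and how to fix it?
Bug: An inner join excludes parents with zero children

Fix: Use LEFT JOIN so parents without children still appear (COUNT(c.id) gives 0)

Corrected query:
SELECT p.name, COUNT(c.id) FROM customers p LEFT JOIN purchases c ON c.customer_id = p.id GROUP BY p.name

Result:
name  | COUNT(c.id)
------+------------
Alice | 1          
Eve   | 3          
Frank | 0          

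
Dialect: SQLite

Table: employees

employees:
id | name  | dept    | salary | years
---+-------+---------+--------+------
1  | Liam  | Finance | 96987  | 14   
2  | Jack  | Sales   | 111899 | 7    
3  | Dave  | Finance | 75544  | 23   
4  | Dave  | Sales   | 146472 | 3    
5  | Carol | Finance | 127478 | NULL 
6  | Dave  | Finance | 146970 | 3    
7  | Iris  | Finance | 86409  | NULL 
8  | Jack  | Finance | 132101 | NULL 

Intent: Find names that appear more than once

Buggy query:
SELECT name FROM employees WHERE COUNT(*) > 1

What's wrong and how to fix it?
Bug: COUNT(*) is an aggregate and cannot be used in WHERE

Fix: GROUP BY name, then filter groups with HAVING COUNT(*) > 1

Corrected query:
SELECT name FROM employees GROUP BY name HAVING COUNT(*) > 1

Result:
name
----
Dave
Jack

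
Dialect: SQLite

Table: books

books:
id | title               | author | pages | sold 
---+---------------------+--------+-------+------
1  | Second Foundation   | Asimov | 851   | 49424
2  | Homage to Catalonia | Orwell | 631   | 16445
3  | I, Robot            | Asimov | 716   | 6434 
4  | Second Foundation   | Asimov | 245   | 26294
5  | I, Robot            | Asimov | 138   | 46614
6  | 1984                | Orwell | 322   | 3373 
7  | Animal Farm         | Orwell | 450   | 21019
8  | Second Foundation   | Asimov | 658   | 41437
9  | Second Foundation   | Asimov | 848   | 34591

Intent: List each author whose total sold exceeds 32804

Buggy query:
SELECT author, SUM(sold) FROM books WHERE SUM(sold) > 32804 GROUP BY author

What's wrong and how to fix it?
Bug: Aggregate functions cannot appear in a WHERE clause

Fix: Move the aggregate condition to a HAVING clause

Corrected query:
SELECT author, SUM(sold) FROM books GROUP BY author HAVING SUM(sold) > 32804

Result:
author | SUM(sold)
-------+----------
Asimov | 204794   
Orwell | 40837    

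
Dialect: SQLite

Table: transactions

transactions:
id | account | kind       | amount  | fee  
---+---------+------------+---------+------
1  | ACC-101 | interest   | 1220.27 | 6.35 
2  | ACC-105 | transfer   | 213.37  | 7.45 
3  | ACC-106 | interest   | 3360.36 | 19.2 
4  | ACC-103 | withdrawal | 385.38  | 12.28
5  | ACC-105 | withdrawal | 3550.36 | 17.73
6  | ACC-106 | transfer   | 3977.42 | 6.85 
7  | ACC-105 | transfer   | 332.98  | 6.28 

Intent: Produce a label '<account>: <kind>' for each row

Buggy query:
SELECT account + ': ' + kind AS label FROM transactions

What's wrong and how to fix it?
Bug: '+' is numeric addition; on text columns SQLite converts them to 0 instead of concatenating

Fix: Replace + with || to concatenate text

Corrected query:
SELECT account || ': ' || kind AS label FROM transactions

Result:
label              
-------------------
ACC-101: interest  
ACC-105: transfer  
ACC-106: interest  
ACC-103: withdrawal
ACC-105: withdrawal
ACC-106: transfer  
ACC-105: transfer  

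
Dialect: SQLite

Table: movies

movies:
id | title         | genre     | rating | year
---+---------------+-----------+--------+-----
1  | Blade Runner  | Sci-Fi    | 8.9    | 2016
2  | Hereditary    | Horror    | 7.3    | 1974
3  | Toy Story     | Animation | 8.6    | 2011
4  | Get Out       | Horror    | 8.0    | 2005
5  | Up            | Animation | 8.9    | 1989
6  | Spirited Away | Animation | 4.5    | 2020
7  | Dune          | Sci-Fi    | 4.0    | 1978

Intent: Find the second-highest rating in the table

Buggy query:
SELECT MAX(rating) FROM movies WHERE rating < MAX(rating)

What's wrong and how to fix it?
Bug: MAX(rating) on the right of the comparison is an aggregate-in-WHERE error

Fix: Compute the overall MAX in a subquery, then take MAX of rows below it

Corrected query:
SELECT MAX(rating) FROM movies WHERE rating < (SELECT MAX(rating) FROM movies)

Result:
MAX(rating)
-----------
8.6        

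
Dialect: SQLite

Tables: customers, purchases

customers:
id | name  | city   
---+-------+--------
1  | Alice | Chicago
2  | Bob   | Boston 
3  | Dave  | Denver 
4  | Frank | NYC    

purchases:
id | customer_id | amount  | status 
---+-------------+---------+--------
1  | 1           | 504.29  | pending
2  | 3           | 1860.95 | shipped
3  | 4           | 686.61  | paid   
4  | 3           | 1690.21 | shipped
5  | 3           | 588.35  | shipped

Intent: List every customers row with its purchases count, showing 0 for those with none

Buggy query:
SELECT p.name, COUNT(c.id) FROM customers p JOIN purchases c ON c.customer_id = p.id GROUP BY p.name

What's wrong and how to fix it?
Bug: INNER JOIN drops customers rows that have no matching purchases rows

Fix: Switch to LEFT JOIN to retain unmatched parent rows

Corrected query:
SELECT p.name, COUNT(c.id) FROM customers p LEFT JOIN purchases c ON c.customer_id = p.id GROUP BY p.name

Result:
name  | COUNT(c.id)
------+------------
Alice | 1          
Bob   | 0          
Dave  | 3          
Frank | 1          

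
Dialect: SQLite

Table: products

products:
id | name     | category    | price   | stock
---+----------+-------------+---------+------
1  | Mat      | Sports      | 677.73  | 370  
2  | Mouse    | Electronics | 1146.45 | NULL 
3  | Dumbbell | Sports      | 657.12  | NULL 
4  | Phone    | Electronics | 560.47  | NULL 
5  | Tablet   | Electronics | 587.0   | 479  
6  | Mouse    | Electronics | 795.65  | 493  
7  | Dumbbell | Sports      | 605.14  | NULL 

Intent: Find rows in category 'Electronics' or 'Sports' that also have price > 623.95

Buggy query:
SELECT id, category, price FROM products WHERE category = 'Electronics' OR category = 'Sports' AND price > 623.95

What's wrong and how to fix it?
Bug: Without parentheses, AND is evaluated before OR, so the price filter only applies to the 'Sports' branch

Fix: Group the OR with parentheses (or use IN), then AND the threshold

Corrected query:
SELECT id, category, price FROM products WHERE (category = 'Electronics' OR category = 'Sports') AND price > 623.95

Result:
id | category    | price  
---+-------------+--------
1  | Sports      | 677.73 
2  | Electronics | 1146.45
3  | Sports      | 657.12 
6  | Electronics | 795.65 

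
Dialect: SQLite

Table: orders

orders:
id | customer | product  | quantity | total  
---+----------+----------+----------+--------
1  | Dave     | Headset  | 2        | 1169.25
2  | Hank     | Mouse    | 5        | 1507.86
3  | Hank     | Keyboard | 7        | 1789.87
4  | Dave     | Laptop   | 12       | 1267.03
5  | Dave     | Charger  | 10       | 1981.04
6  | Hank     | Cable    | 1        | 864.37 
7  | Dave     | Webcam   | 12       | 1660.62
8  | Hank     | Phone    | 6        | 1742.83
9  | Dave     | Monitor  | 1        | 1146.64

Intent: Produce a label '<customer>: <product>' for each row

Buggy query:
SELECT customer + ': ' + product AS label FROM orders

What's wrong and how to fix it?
Bug: '+' is numeric addition; on text columns SQLite converts them to 0 instead of concatenating

Fix: Use the || operator for string concatenation

Corrected query:
SELECT customer || ': ' || product AS label FROM orders

Result:
label         
--------------
Dave: Headset 
Hank: Mouse   
Hank: Keyboard
Dave: Laptop  
Dave: Charger 
Hank: Cable   
Dave: Webcam  
Hank: Phone   
Dave: Monitor 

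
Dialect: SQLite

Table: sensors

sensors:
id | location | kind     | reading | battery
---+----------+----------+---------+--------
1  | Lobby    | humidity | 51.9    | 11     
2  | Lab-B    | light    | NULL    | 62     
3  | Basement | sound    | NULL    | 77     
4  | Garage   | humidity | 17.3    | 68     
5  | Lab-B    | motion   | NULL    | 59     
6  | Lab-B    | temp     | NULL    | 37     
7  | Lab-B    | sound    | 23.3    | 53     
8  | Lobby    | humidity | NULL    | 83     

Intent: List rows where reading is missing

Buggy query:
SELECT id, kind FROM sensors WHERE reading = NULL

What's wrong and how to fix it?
Bug: '= NULL' is always unknown in SQL three-valued logic, so no rows match

Fix: Use IS NULL to test for NULL

Corrected query:
SELECT id, kind FROM sensors WHERE reading IS NULL

Result:
id | kind    
---+---------
2  | light   
3  | sound   
5  | motion  
6  | temp    
8  | humidity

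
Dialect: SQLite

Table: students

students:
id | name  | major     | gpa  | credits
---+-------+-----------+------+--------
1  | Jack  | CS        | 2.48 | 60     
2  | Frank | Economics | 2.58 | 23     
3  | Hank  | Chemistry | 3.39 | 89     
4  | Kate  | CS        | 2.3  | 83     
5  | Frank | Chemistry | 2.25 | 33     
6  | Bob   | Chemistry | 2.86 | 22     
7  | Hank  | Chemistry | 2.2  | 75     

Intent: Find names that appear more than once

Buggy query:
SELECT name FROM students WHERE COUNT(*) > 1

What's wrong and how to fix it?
Bug: COUNT(*) is an aggregate and cannot be used in WHERE

Fix: GROUP BY name, then filter groups with HAVING COUNT(*) > 1

Corrected query:
SELECT name FROM students GROUP BY name HAVING COUNT(*) > 1

Result:
name 
-----
Frank
Hank 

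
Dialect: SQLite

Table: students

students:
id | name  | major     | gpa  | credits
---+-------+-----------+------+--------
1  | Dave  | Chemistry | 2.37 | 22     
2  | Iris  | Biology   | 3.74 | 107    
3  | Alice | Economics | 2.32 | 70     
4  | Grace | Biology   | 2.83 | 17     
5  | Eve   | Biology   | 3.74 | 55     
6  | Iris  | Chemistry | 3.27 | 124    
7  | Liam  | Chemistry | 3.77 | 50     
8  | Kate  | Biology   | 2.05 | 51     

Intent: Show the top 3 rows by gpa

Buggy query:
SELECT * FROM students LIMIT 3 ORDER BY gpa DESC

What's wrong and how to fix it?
Bug: LIMIT must come after ORDER BY

Fix: Swap the clauses: ORDER BY first, then LIMIT

Corrected query:
SELECT * FROM students ORDER BY gpa DESC LIMIT 3

Result:
id | name | major     | gpa  | credits
---+------+-----------+------+--------
7  | Liam | Chemistry | 3.77 | 50     
2  | Iris | Biology   | 3.74 | 107    
5  | Eve  | Biology   | 3.74 | 55     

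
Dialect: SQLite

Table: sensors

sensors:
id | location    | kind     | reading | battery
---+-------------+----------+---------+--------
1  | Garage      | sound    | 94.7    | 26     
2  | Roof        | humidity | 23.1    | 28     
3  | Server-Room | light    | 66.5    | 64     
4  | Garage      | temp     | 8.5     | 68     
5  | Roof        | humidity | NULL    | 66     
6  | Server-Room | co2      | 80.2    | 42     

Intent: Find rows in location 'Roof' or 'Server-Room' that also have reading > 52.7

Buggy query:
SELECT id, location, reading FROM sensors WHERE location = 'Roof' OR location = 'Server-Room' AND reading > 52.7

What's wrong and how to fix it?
Bug: AND binds tighter than OR, so this parses as location = 'Roof' OR (location = 'Server-Room' AND reading > 52.7)

Fix: Group the OR with parentheses (or use IN), then AND the threshold

Corrected query:
SELECT id, location, reading FROM sensors WHERE (location = 'Roof' OR location = 'Server-Room') AND reading > 52.7

Result:
id | location    | reading
---+-------------+--------
3  | Server-Room | 66.5   
6  | Server-Room | 80.2   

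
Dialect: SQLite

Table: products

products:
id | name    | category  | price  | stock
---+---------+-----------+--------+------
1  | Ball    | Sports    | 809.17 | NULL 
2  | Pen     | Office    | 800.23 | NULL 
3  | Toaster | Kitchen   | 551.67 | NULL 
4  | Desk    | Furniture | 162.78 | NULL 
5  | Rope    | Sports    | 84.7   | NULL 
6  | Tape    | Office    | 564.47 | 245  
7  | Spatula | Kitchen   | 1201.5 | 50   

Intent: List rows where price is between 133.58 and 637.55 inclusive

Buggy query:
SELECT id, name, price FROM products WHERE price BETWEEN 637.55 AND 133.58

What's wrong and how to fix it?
Bug: BETWEEN expects the lower bound first; with 637.55 AND 133.58 the range is empty

Fix: Write BETWEEN 133.58 AND 637.55

Corrected query:
SELECT id, name, price FROM products WHERE price BETWEEN 133.58 AND 637.55

Result:
id | name    | price 
---+---------+-------
3  | Toaster | 551.67
4  | Desk    | 162.78
6  | Tape    | 564.47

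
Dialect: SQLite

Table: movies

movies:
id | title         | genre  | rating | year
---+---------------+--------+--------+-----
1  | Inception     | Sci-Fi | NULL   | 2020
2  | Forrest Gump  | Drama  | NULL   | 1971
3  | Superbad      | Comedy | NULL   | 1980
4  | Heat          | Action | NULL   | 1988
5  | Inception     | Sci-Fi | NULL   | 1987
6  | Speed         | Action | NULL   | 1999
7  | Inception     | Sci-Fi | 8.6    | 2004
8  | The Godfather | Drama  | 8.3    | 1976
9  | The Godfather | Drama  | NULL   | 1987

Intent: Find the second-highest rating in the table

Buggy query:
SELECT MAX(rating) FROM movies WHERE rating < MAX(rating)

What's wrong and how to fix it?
Bug: MAX(rating) on the right of the comparison is an aggregate-in-WHERE error

Fix: Put the inner MAX in a scalar subquery

Corrected query:
SELECT MAX(rating) FROM movies WHERE rating < (SELECT MAX(rating) FROM movies)

Result:
MAX(rating)
-----------
8.3        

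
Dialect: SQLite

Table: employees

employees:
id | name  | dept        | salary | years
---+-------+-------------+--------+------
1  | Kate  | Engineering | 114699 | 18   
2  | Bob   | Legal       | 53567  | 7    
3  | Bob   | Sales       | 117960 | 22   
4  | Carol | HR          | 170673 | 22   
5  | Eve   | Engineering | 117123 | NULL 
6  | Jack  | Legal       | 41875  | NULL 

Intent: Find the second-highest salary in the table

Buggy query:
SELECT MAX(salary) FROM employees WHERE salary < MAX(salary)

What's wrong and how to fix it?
Bug: MAX(salary) on the right of the comparison is an aggregate-in-WHERE error

Fix: Put the inner MAX in a scalar subquery

Corrected query:
SELECT MAX(salary) FROM employees WHERE salary < (SELECT MAX(salary) FROM employees)

Result:
MAX(salary)
-----------
117960     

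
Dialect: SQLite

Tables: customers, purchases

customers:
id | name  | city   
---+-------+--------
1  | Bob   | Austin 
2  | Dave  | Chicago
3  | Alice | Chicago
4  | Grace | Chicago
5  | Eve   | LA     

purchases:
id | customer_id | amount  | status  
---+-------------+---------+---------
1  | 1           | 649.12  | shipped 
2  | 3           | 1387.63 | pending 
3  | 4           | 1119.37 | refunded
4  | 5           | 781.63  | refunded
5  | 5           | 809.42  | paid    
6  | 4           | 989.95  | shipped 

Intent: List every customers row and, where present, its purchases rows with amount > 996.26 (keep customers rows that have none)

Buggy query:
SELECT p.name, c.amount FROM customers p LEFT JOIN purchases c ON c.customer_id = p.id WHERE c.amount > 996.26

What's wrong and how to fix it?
Bug: A WHERE condition on the right-hand table after LEFT JOIN drops unmatched parents

Fix: Move the right-table condition into the ON clause so unmatched parents are kept

Corrected query:
SELECT p.name, c.amount FROM customers p LEFT JOIN purchases c ON c.customer_id = p.id AND c.amount > 996.26

Result:
name  | amount 
------+--------
Bob   | NULL   
Dave  | NULL   
Alice | 1387.63
Grace | 1119.37
Eve   | NULL   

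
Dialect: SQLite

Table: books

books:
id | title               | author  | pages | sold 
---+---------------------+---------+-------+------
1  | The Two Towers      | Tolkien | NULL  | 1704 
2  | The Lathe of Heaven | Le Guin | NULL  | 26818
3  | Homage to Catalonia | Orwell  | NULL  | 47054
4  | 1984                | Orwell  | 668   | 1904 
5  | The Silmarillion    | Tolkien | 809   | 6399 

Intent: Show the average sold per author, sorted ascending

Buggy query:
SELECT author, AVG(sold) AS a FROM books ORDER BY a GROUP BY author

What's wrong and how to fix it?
Bug: ORDER BY appears before GROUP BY; SQL clause order requires GROUP BY first

Fix: Move ORDER BY to the end, after GROUP BY

Corrected query:
SELECT author, AVG(sold) AS a FROM books GROUP BY author ORDER BY a

Result:
author  | a     
--------+-------
Tolkien | 4051.5
Orwell  | 24479 
Le Guin | 26818 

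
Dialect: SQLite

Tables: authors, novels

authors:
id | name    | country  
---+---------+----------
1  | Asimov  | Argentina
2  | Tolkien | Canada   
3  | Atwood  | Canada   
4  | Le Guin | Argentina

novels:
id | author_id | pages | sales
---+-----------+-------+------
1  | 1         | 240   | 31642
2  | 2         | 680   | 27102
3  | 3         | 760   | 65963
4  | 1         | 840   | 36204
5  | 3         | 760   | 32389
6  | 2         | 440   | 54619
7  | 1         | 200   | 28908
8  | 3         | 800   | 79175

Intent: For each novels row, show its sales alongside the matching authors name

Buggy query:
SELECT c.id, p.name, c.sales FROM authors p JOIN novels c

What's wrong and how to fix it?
Bug: JOIN with no ON clause produces a cartesian product; every novels row pairs with every authors row

Fix: Add ON c.author_id = p.id to the JOIN

Corrected query:
SELECT c.id, p.name, c.sales FROM authors p JOIN novels c ON c.author_id = p.id

Result:
id | name    | sales
---+---------+------
1  | Asimov  | 31642
2  | Tolkien | 27102
3  | Atwood  | 65963
4  | Asimov  | 36204
5  | Atwood  | 32389
6  | Tolkien | 54619
7  | Asimov  | 28908
8  | Atwood  | 79175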